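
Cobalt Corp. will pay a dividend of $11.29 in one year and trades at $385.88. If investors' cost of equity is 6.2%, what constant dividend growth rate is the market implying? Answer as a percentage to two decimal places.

From P₀ = D₁/(r − g), the implied growth is g = r − D₁/P₀.
g = 0.062 − 11.29/385.88 = 0.062 − 0.02926 = 0.03274

3.27%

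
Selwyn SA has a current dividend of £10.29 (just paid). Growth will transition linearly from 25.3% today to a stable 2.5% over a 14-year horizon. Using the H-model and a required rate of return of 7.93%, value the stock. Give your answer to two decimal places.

£496.69

H-model: P₀ = D₀[(1+g_L) + H(g_S−g_L)]/(r−g_L), with H = 14/2 = 7.
P₀ = 10.29 × [(1+0.025) + 7×(0.253−0.025)] / (0.0793−0.025)
   = 10.29 × 2.6210 / 0.0543 = 496.6867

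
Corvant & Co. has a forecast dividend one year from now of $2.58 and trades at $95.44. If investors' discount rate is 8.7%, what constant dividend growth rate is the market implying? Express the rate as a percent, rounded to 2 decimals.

6.00%

From P₀ = D₁/(r − g), the implied growth is g = r − D₁/P₀.
g = 0.087 − 2.58/95.44 = 0.087 − 0.02703 = 0.05997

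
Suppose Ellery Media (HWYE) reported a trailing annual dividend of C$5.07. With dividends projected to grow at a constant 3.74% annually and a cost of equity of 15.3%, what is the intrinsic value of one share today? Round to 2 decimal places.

Gordon growth model: P₀ = D₁/(r − g). D₁ = 5.07 × (1 + 0.0374) = 5.2596.
P₀ = 5.2596 / (0.153 − 0.0374) = 5.2596 / 0.1156 = 45.4984

C$45.50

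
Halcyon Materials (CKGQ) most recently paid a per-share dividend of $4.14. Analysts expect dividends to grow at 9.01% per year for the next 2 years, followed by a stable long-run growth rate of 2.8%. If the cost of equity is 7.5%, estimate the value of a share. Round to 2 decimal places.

$101.57

Two-stage DDM. Project D₁…D_2 at 0.0901, terminal growth 0.028, discount at r = 0.075.
D_1 = 4.5130
D_2 = 4.9196
Terminal value at t=2: TV = D_3/(r−g) = 5.0574/(0.075−0.028) = 107.6040
P₀ = 4.5130/(1+0.075)^1 + 4.9196/(1+0.075)^2 + 107.6040/(1+0.075)^2 = 101.5685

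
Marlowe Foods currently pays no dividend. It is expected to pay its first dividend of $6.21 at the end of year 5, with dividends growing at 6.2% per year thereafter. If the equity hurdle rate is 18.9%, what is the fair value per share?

$24.47

Deferred-dividend DDM. At t=4 the remaining stream is a growing perpetuity with first payment D_5 = 6.21.
V_4 = D_5/(r−g) = 6.21/(0.189−0.062) = 48.8976
P₀ = V_4/(1+r)^4 = 48.8976/(1+0.189)^4 = 24.4659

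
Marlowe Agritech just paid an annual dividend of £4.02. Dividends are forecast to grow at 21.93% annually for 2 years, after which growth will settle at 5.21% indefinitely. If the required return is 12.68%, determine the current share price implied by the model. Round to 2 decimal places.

Two-stage DDM. Project D₁…D_2 at 0.2193, terminal growth 0.0521, discount at r = 0.1268.
D_1 = 4.9016
D_2 = 5.9765
Terminal value at t=2: TV = D_3/(r−g) = 6.2879/(0.1268−0.0521) = 84.1751
P₀ = 4.9016/(1+0.1268)^1 + 5.9765/(1+0.1268)^2 + 84.1751/(1+0.1268)^2 = 75.3535

£75.35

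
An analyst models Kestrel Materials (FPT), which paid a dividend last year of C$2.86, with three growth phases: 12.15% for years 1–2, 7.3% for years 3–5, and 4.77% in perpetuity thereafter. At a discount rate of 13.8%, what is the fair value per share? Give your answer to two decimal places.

Three-stage DDM. Project D₁…D_5; terminal Gordon value at t=5 with g = 0.0477; discount at r = 0.138.
D_1 = 3.2075
D_2 = 3.5972
D_3 = 3.8598
D_4 = 4.1416
D_5 = 4.4439
TV_5 = 4.6559/(0.138−0.0477) = 51.5600
P₀ = Σ Dₜ/(1+r)ᵗ + TV_5/(1+r)^5 = 40.0278

C$40.03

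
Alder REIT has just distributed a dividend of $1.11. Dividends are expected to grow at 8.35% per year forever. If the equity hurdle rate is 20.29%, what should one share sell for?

$10.07

Gordon growth model: P₀ = D₁/(r − g). D₁ = 1.11 × (1 + 0.0835) = 1.2027.
P₀ = 1.2027 / (0.2029 − 0.0835) = 1.2027 / 0.1194 = 10.0727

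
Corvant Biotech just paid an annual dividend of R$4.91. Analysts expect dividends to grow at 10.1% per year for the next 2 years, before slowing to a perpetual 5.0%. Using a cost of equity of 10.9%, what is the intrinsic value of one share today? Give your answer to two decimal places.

Two-stage DDM. Project D₁…D_2 at 0.101, terminal growth 0.05, discount at r = 0.109.
D_1 = 5.4059
D_2 = 5.9519
Terminal value at t=2: TV = D_3/(r−g) = 6.2495/(0.109−0.05) = 105.9238
P₀ = 5.4059/(1+0.109)^1 + 5.9519/(1+0.109)^2 + 105.9238/(1+0.109)^2 = 95.8392

R$95.84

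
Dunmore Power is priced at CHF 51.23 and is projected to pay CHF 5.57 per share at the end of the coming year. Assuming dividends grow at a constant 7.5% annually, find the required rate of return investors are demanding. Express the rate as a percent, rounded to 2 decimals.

Rearranging the constant-growth DDM: r = D₁/P₀ + g.
r = 5.5700 / 51.23 + 0.075 = 0.10873 + 0.075 = 0.18373

18.37%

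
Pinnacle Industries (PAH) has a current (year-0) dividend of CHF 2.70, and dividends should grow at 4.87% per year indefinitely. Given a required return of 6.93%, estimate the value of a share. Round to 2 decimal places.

Gordon growth model: P₀ = D₁/(r − g). D₁ = 2.70 × (1 + 0.0487) = 2.8315.
P₀ = 2.8315 / (0.0693 − 0.0487) = 2.8315 / 0.0206 = 137.4510

CHF 137.45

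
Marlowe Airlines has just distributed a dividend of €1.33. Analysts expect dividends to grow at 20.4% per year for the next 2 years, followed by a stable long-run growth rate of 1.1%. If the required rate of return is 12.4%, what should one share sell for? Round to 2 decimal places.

€16.60

Two-stage DDM. Project D₁…D_2 at 0.204, terminal growth 0.011, discount at r = 0.124.
D_1 = 1.6013
D_2 = 1.9280
Terminal value at t=2: TV = D_3/(r−g) = 1.9492/(0.124−0.011) = 17.2495
P₀ = 1.6013/(1+0.124)^1 + 1.9280/(1+0.124)^2 + 17.2495/(1+0.124)^2 = 16.6042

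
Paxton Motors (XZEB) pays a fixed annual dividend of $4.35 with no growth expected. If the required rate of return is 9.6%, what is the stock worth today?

$45.31

Zero-growth DDM (perpetuity): P₀ = D/r = 4.35 / 0.096 = 45.3125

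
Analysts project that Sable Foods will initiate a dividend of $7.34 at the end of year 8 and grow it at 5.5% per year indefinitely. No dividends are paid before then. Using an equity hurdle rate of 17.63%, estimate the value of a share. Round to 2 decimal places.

$19.42

Deferred-dividend DDM. At t=7 the remaining stream is a growing perpetuity with first payment D_8 = 7.34.
V_7 = D_8/(r−g) = 7.34/(0.1763−0.055) = 60.5111
P₀ = V_7/(1+r)^7 = 60.5111/(1+0.1763)^7 = 19.4182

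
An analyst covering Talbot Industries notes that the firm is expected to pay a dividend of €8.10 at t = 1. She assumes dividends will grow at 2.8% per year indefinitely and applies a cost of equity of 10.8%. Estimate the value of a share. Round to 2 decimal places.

€101.25

Gordon growth model: P₀ = D₁/(r − g), with D₁ = 8.10 given directly.
P₀ = 8.1000 / (0.108 − 0.028) = 8.1000 / 0.08 = 101.2500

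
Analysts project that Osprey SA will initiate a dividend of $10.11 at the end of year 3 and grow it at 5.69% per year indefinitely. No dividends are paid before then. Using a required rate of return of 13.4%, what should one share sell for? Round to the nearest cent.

Deferred-dividend DDM. At t=2 the remaining stream is a growing perpetuity with first payment D_3 = 10.11.
V_2 = D_3/(r−g) = 10.11/(0.134−0.0569) = 131.1284
P₀ = V_2/(1+r)^2 = 131.1284/(1+0.134)^2 = 101.9696

$101.97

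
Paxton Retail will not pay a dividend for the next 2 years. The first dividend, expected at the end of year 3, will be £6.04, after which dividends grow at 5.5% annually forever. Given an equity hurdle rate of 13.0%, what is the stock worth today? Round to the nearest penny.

£63.07

Deferred-dividend DDM. At t=2 the remaining stream is a growing perpetuity with first payment D_3 = 6.04.
V_2 = D_3/(r−g) = 6.04/(0.13−0.055) = 80.5333
P₀ = V_2/(1+r)^2 = 80.5333/(1+0.13)^2 = 63.0694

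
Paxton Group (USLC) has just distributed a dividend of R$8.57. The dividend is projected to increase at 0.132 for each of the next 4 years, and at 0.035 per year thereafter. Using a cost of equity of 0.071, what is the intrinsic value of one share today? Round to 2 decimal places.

Two-stage DDM. Project D₁…D_4 at 0.132, terminal growth 0.035, discount at r = 0.071.
D_1 = 9.7012
D_2 = 10.9818
D_3 = 12.4314
D_4 = 14.0723
Terminal value at t=4: TV = D_5/(r−g) = 14.5649/(0.071−0.035) = 404.5800
P₀ = 9.7012/(1+0.071)^1 + 10.9818/(1+0.071)^2 + 12.4314/(1+0.071)^3 + 14.0723/(1+0.071)^4 + 404.5800/(1+0.071)^4 = 346.9481

R$346.95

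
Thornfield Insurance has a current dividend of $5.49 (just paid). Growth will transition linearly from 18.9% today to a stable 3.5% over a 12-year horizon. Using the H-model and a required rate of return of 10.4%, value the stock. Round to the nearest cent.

$155.87

H-model: P₀ = D₀[(1+g_L) + H(g_S−g_L)]/(r−g_L), with H = 12/2 = 6.
P₀ = 5.49 × [(1+0.035) + 6×(0.189−0.035)] / (0.104−0.035)
   = 5.49 × 1.9590 / 0.069 = 155.8683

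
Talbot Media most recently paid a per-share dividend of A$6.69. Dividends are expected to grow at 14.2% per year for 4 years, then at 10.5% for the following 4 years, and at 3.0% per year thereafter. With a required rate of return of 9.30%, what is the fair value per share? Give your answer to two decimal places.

Three-stage DDM. Project D₁…D_8; terminal Gordon value at t=8 with g = 0.03; discount at r = 0.093.
D_1 = 7.6400
D_2 = 8.7249
D_3 = 9.9638
D_4 = 11.3786
D_5 = 12.5734
D_6 = 13.8936
D_7 = 15.3524
D_8 = 16.9644
TV_8 = 17.4734/(0.093−0.03) = 277.3552
P₀ = Σ Dₜ/(1+r)ᵗ + TV_8/(1+r)^8 = 198.8408

A$198.84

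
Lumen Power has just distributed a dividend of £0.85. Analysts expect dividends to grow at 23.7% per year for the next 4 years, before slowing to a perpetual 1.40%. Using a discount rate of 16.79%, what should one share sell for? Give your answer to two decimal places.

£10.98

Two-stage DDM. Project D₁…D_4 at 0.237, terminal growth 0.014, discount at r = 0.1679.
D_1 = 1.0514
D_2 = 1.3006
D_3 = 1.6089
D_4 = 1.9902
Terminal value at t=4: TV = D_5/(r−g) = 2.0181/(0.1679−0.014) = 13.1128
P₀ = 1.0514/(1+0.1679)^1 + 1.3006/(1+0.1679)^2 + 1.6089/(1+0.1679)^3 + 1.9902/(1+0.1679)^4 + 13.1128/(1+0.1679)^4 = 10.9817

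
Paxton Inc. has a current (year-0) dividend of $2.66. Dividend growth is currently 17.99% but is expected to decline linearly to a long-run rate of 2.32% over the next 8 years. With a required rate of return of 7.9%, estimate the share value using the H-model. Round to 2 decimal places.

$78.66

H-model: P₀ = D₀[(1+g_L) + H(g_S−g_L)]/(r−g_L), with H = 8/2 = 4.
P₀ = 2.66 × [(1+0.0232) + 4×(0.1799−0.0232)] / (0.079−0.0232)
   = 2.66 × 1.6500 / 0.0558 = 78.6559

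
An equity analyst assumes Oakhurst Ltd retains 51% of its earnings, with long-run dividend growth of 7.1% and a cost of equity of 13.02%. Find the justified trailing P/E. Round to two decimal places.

8.86

Payout ratio b = 1 − 0.51 = 0.49.
Justified trailing P/E = b(1+g)/(r−g) = 0.49×(1+0.071)/(0.1302−0.071) = 8.8647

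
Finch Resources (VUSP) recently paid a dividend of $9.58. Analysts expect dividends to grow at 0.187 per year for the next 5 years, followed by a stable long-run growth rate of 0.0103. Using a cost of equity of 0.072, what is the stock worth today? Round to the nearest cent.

Two-stage DDM. Project D₁…D_5 at 0.187, terminal growth 0.0103, discount at r = 0.072.
D_1 = 11.3715
D_2 = 13.4979
D_3 = 16.0220
D_4 = 19.0182
D_5 = 22.5746
Terminal value at t=5: TV = D_6/(r−g) = 22.8071/(0.072−0.0103) = 369.6445
P₀ = 11.3715/(1+0.072)^1 + 13.4979/(1+0.072)^2 + 16.0220/(1+0.072)^3 + 19.0182/(1+0.072)^4 + 22.5746/(1+0.072)^5 + 369.6445/(1+0.072)^5 = 326.8078

$326.81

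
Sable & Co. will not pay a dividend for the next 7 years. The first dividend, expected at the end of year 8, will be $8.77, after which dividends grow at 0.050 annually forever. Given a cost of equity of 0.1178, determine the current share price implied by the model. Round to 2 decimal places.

$59.32

Deferred-dividend DDM. At t=7 the remaining stream is a growing perpetuity with first payment D_8 = 8.77.
V_7 = D_8/(r−g) = 8.77/(0.1178−0.05) = 129.3510
P₀ = V_7/(1+r)^7 = 129.3510/(1+0.1178)^7 = 59.3227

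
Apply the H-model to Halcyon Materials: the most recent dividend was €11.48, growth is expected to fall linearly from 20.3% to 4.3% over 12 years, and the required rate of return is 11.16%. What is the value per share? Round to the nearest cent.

€335.20

H-model: P₀ = D₀[(1+g_L) + H(g_S−g_L)]/(r−g_L), with H = 12/2 = 6.
P₀ = 11.48 × [(1+0.043) + 6×(0.203−0.043)] / (0.1116−0.043)
   = 11.48 × 2.0030 / 0.0686 = 335.1959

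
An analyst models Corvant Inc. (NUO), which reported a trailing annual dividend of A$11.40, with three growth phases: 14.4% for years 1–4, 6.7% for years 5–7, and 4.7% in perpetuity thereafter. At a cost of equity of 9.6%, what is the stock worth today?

A$356.10

Three-stage DDM. Project D₁…D_7; terminal Gordon value at t=7 with g = 0.047; discount at r = 0.096.
D_1 = 13.0416
D_2 = 14.9196
D_3 = 17.0680
D_4 = 19.5258
D_5 = 20.8340
D_6 = 22.2299
D_7 = 23.7193
TV_7 = 24.8341/(0.096−0.047) = 506.8189
P₀ = Σ Dₜ/(1+r)ᵗ + TV_7/(1+r)^7 = 356.0977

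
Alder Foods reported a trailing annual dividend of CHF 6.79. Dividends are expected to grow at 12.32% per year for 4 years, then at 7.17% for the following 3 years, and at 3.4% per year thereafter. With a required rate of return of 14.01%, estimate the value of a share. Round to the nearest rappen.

Three-stage DDM. Project D₁…D_7; terminal Gordon value at t=7 with g = 0.034; discount at r = 0.1401.
D_1 = 7.6265
D_2 = 8.5661
D_3 = 9.6215
D_4 = 10.8068
D_5 = 11.5817
D_6 = 12.4121
D_7 = 13.3020
TV_7 = 13.7543/(0.1401−0.034) = 129.6352
P₀ = Σ Dₜ/(1+r)ᵗ + TV_7/(1+r)^7 = 94.9206

CHF 94.92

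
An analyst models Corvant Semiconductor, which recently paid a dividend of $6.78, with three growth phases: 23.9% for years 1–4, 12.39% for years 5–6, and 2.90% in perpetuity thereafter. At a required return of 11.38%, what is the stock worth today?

$184.97

Three-stage DDM. Project D₁…D_6; terminal Gordon value at t=6 with g = 0.029; discount at r = 0.1138.
D_1 = 8.4004
D_2 = 10.4081
D_3 = 12.8957
D_4 = 15.9777
D_5 = 17.9574
D_6 = 20.1823
TV_6 = 20.7676/(0.1138−0.029) = 244.9006
P₀ = Σ Dₜ/(1+r)ᵗ + TV_6/(1+r)^6 = 184.9710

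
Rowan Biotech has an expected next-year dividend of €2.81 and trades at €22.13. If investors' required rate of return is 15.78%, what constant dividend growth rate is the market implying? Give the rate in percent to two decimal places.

From P₀ = D₁/(r − g), the implied growth is g = r − D₁/P₀.
g = 0.1578 − 2.81/22.13 = 0.1578 − 0.12698 = 0.03082

3.08%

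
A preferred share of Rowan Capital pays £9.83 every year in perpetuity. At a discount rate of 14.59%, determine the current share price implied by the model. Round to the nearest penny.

Zero-growth DDM (perpetuity): P₀ = D/r = 9.83 / 0.1459 = 67.3749

£67.37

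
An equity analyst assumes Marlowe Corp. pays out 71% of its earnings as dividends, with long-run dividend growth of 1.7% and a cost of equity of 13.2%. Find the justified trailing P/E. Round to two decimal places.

Justified trailing P/E = b(1+g)/(r−g) = 0.71×(1+0.017)/(0.132−0.017) = 6.2789

6.28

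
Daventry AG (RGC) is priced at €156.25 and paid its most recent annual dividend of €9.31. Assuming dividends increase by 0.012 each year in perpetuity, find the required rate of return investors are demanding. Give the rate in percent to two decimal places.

Rearranging the constant-growth DDM: r = D₁/P₀ + g.
D₁ = 9.31 × (1 + 0.012) = 9.4217.
r = 9.4217 / 156.25 + 0.012 = 0.06030 + 0.012 = 0.07230

7.23%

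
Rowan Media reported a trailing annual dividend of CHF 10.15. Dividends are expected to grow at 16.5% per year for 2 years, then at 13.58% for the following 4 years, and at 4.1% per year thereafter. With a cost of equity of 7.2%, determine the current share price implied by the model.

Three-stage DDM. Project D₁…D_6; terminal Gordon value at t=6 with g = 0.041; discount at r = 0.072.
D_1 = 11.8248
D_2 = 13.7758
D_3 = 15.6466
D_4 = 17.7714
D_5 = 20.1848
D_6 = 22.9258
TV_6 = 23.8658/(0.072−0.041) = 769.8647
P₀ = Σ Dₜ/(1+r)ᵗ + TV_6/(1+r)^6 = 585.8173

CHF 585.82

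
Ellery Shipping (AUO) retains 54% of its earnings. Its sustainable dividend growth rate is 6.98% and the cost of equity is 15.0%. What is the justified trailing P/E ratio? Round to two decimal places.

6.14

Payout ratio b = 1 − 0.54 = 0.46.
Justified trailing P/E = b(1+g)/(r−g) = 0.46×(1+0.0698)/(0.15−0.0698) = 6.1360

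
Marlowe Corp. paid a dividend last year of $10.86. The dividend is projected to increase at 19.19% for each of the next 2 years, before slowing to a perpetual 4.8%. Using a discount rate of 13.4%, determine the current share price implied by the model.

$169.61

Two-stage DDM. Project D₁…D_2 at 0.1919, terminal growth 0.048, discount at r = 0.134.
D_1 = 12.9440
D_2 = 15.4280
Terminal value at t=2: TV = D_3/(r−g) = 16.1685/(0.134−0.048) = 188.0063
P₀ = 12.9440/(1+0.134)^1 + 15.4280/(1+0.134)^2 + 188.0063/(1+0.134)^2 = 169.6114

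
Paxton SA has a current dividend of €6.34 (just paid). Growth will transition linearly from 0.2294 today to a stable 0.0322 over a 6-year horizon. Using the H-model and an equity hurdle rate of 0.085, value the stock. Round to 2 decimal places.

€194.98

H-model: P₀ = D₀[(1+g_L) + H(g_S−g_L)]/(r−g_L), with H = 6/2 = 3.
P₀ = 6.34 × [(1+0.0322) + 3×(0.2294−0.0322)] / (0.085−0.0322)
   = 6.34 × 1.6238 / 0.0528 = 194.9790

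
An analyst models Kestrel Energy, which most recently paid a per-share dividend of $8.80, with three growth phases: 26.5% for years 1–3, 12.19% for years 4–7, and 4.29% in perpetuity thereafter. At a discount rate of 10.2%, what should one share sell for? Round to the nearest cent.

Three-stage DDM. Project D₁…D_7; terminal Gordon value at t=7 with g = 0.0429; discount at r = 0.102.
D_1 = 11.1320
D_2 = 14.0820
D_3 = 17.8137
D_4 = 19.9852
D_5 = 22.4214
D_6 = 25.1546
D_7 = 28.2209
TV_7 = 29.4316/(0.102−0.0429) = 497.9962
P₀ = Σ Dₜ/(1+r)ᵗ + TV_7/(1+r)^7 = 343.0216

$343.02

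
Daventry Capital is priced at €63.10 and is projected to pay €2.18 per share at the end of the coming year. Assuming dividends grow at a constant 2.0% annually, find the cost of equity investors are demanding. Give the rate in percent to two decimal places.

5.45%

Rearranging the constant-growth DDM: r = D₁/P₀ + g.
r = 2.1800 / 63.10 + 0.02 = 0.03455 + 0.02 = 0.05455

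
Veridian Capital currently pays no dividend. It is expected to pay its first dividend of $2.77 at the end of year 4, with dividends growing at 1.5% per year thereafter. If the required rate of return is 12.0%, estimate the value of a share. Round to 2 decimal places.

Deferred-dividend DDM. At t=3 the remaining stream is a growing perpetuity with first payment D_4 = 2.77.
V_3 = D_4/(r−g) = 2.77/(0.12−0.015) = 26.3810
P₀ = V_3/(1+r)^3 = 26.3810/(1+0.12)^3 = 18.7774

$18.78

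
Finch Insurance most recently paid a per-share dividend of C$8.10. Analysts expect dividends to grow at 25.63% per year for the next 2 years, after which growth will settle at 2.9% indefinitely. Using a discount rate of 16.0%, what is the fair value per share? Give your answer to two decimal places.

C$92.90

Two-stage DDM. Project D₁…D_2 at 0.2563, terminal growth 0.029, discount at r = 0.16.
D_1 = 10.1760
D_2 = 12.7841
Terminal value at t=2: TV = D_3/(r−g) = 13.1549/(0.16−0.029) = 100.4190
P₀ = 10.1760/(1+0.16)^1 + 12.7841/(1+0.16)^2 + 100.4190/(1+0.16)^2 = 92.9008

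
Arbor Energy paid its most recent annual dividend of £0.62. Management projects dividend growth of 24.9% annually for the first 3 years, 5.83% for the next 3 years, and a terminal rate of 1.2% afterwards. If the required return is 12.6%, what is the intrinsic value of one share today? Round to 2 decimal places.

£10.78

Three-stage DDM. Project D₁…D_6; terminal Gordon value at t=6 with g = 0.012; discount at r = 0.126.
D_1 = 0.7744
D_2 = 0.9672
D_3 = 1.2080
D_4 = 1.2785
D_5 = 1.3530
D_6 = 1.4319
TV_6 = 1.4491/(0.126−0.012) = 12.7110
P₀ = Σ Dₜ/(1+r)ᵗ + TV_6/(1+r)^6 = 10.7787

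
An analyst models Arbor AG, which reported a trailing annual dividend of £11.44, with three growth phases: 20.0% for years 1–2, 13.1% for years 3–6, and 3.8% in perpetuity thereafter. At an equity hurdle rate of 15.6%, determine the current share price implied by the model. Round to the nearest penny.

£170.26

Three-stage DDM. Project D₁…D_6; terminal Gordon value at t=6 with g = 0.038; discount at r = 0.156.
D_1 = 13.7280
D_2 = 16.4736
D_3 = 18.6316
D_4 = 21.0724
D_5 = 23.8329
D_6 = 26.9550
TV_6 = 27.9793/(0.156−0.038) = 237.1124
P₀ = Σ Dₜ/(1+r)ᵗ + TV_6/(1+r)^6 = 170.2627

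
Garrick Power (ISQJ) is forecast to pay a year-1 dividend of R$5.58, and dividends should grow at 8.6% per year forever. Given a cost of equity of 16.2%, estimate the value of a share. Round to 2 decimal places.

R$73.42

Gordon growth model: P₀ = D₁/(r − g), with D₁ = 5.58 given directly.
P₀ = 5.5800 / (0.162 − 0.086) = 5.5800 / 0.076 = 73.4211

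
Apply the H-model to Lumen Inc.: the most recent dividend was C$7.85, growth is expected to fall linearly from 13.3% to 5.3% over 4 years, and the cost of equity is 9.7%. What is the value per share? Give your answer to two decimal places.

H-model: P₀ = D₀[(1+g_L) + H(g_S−g_L)]/(r−g_L), with H = 4/2 = 2.
P₀ = 7.85 × [(1+0.053) + 2×(0.133−0.053)] / (0.097−0.053)
   = 7.85 × 1.2130 / 0.044 = 216.4102

C$216.41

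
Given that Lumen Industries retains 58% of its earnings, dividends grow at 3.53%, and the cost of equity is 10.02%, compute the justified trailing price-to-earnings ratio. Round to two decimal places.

6.70

Payout ratio b = 1 − 0.58 = 0.42.
Justified trailing P/E = b(1+g)/(r−g) = 0.42×(1+0.0353)/(0.1002−0.0353) = 6.6999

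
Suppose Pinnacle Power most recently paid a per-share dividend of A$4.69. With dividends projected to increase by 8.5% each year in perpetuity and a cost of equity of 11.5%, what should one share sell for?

A$169.62

Gordon growth model: P₀ = D₁/(r − g). D₁ = 4.69 × (1 + 0.085) = 5.0887.
P₀ = 5.0887 / (0.115 − 0.085) = 5.0887 / 0.03 = 169.6217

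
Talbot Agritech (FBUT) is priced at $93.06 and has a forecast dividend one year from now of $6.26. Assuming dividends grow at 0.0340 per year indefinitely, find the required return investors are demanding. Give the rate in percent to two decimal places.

Rearranging the constant-growth DDM: r = D₁/P₀ + g.
r = 6.2600 / 93.06 + 0.034 = 0.06727 + 0.034 = 0.10127

10.13%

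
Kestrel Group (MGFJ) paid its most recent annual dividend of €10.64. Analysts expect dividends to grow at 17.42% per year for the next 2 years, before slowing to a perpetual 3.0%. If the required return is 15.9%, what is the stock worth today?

€108.90

Two-stage DDM. Project D₁…D_2 at 0.1742, terminal growth 0.03, discount at r = 0.159.
D_1 = 12.4935
D_2 = 14.6699
Terminal value at t=2: TV = D_3/(r−g) = 15.1099/(0.159−0.03) = 117.1314
P₀ = 12.4935/(1+0.159)^1 + 14.6699/(1+0.159)^2 + 117.1314/(1+0.159)^2 = 108.8984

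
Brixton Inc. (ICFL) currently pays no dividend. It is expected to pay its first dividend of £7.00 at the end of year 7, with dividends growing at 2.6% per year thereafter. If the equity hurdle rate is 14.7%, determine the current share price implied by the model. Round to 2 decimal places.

Deferred-dividend DDM. At t=6 the remaining stream is a growing perpetuity with first payment D_7 = 7.00.
V_6 = D_7/(r−g) = 7.00/(0.147−0.026) = 57.8512
P₀ = V_6/(1+r)^6 = 57.8512/(1+0.147)^6 = 25.4058

£25.41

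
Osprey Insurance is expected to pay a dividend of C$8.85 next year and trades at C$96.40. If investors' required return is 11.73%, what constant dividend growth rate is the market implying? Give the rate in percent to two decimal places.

From P₀ = D₁/(r − g), the implied growth is g = r − D₁/P₀.
g = 0.1173 − 8.85/96.40 = 0.1173 − 0.09180 = 0.02550

2.55%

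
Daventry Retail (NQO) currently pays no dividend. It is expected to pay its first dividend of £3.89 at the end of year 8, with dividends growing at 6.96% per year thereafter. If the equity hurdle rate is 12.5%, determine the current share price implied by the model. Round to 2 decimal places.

Deferred-dividend DDM. At t=7 the remaining stream is a growing perpetuity with first payment D_8 = 3.89.
V_7 = D_8/(r−g) = 3.89/(0.125−0.0696) = 70.2166
P₀ = V_7/(1+r)^7 = 70.2166/(1+0.125)^7 = 30.7873

£30.79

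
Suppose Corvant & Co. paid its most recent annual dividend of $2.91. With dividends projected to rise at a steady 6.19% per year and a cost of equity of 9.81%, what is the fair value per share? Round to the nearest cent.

$85.36

Gordon growth model: P₀ = D₁/(r − g). D₁ = 2.91 × (1 + 0.0619) = 3.0901.
P₀ = 3.0901 / (0.0981 − 0.0619) = 3.0901 / 0.0362 = 85.3627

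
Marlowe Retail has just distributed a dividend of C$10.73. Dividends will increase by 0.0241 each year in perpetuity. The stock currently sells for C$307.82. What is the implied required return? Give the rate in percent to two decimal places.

5.98%

Rearranging the constant-growth DDM: r = D₁/P₀ + g.
D₁ = 10.73 × (1 + 0.0241) = 10.9886.
r = 10.9886 / 307.82 + 0.0241 = 0.03570 + 0.0241 = 0.05980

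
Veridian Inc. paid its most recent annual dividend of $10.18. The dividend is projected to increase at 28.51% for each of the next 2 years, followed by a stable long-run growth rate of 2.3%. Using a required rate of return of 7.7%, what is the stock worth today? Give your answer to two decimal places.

Two-stage DDM. Project D₁…D_2 at 0.2851, terminal growth 0.023, discount at r = 0.077.
D_1 = 13.0823
D_2 = 16.8121
Terminal value at t=2: TV = D_3/(r−g) = 17.1988/(0.077−0.023) = 318.4956
P₀ = 13.0823/(1+0.077)^1 + 16.8121/(1+0.077)^2 + 318.4956/(1+0.077)^2 = 301.2231

$301.22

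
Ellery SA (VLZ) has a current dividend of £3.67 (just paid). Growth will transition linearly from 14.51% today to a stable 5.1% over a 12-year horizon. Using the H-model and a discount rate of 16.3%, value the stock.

H-model: P₀ = D₀[(1+g_L) + H(g_S−g_L)]/(r−g_L), with H = 12/2 = 6.
P₀ = 3.67 × [(1+0.051) + 6×(0.1451−0.051)] / (0.163−0.051)
   = 3.67 × 1.6156 / 0.112 = 52.9397

£52.94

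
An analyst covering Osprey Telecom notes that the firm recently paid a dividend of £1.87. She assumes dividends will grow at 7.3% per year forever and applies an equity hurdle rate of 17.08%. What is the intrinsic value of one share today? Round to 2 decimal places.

Gordon growth model: P₀ = D₁/(r − g). D₁ = 1.87 × (1 + 0.073) = 2.0065.
P₀ = 2.0065 / (0.1708 − 0.073) = 2.0065 / 0.0978 = 20.5165

£20.52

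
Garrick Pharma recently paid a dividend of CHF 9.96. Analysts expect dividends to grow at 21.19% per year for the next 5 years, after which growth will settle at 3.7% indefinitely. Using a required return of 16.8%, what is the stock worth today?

Two-stage DDM. Project D₁…D_5 at 0.2119, terminal growth 0.037, discount at r = 0.168.
D_1 = 12.0705
D_2 = 14.6283
D_3 = 17.7280
D_4 = 21.4846
D_5 = 26.0371
Terminal value at t=5: TV = D_6/(r−g) = 27.0005/(0.168−0.037) = 206.1108
P₀ = 12.0705/(1+0.168)^1 + 14.6283/(1+0.168)^2 + 17.7280/(1+0.168)^3 + 21.4846/(1+0.168)^4 + 26.0371/(1+0.168)^5 + 206.1108/(1+0.168)^5 = 150.5218

CHF 150.52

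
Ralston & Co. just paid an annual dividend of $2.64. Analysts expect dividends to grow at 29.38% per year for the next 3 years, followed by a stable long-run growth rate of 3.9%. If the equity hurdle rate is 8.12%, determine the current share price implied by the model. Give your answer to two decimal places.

$122.84

Two-stage DDM. Project D₁…D_3 at 0.2938, terminal growth 0.039, discount at r = 0.0812.
D_1 = 3.4156
D_2 = 4.4191
D_3 = 5.7175
Terminal value at t=3: TV = D_4/(r−g) = 5.9405/(0.0812−0.039) = 140.7695
P₀ = 3.4156/(1+0.0812)^1 + 4.4191/(1+0.0812)^2 + 5.7175/(1+0.0812)^3 + 140.7695/(1+0.0812)^3 = 122.8387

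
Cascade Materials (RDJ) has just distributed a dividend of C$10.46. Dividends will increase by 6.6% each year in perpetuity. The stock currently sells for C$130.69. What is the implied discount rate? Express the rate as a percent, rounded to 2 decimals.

15.13%

Rearranging the constant-growth DDM: r = D₁/P₀ + g.
D₁ = 10.46 × (1 + 0.066) = 11.1504.
r = 11.1504 / 130.69 + 0.066 = 0.08532 + 0.066 = 0.15132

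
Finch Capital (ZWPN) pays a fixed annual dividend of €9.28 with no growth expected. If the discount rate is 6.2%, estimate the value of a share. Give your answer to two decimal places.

Zero-growth DDM (perpetuity): P₀ = D/r = 9.28 / 0.062 = 149.6774

€149.68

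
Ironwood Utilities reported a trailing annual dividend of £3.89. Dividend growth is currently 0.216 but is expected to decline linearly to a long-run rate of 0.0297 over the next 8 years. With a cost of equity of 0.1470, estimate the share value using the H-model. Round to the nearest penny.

H-model: P₀ = D₀[(1+g_L) + H(g_S−g_L)]/(r−g_L), with H = 8/2 = 4.
P₀ = 3.89 × [(1+0.0297) + 4×(0.216−0.0297)] / (0.147−0.0297)
   = 3.89 × 1.7749 / 0.1173 = 58.8607

£58.86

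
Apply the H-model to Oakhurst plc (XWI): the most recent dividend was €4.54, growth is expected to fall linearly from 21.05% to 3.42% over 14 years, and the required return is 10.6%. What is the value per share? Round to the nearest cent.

€143.43

H-model: P₀ = D₀[(1+g_L) + H(g_S−g_L)]/(r−g_L), with H = 14/2 = 7.
P₀ = 4.54 × [(1+0.0342) + 7×(0.2105−0.0342)] / (0.106−0.0342)
   = 4.54 × 2.2683 / 0.0718 = 143.4273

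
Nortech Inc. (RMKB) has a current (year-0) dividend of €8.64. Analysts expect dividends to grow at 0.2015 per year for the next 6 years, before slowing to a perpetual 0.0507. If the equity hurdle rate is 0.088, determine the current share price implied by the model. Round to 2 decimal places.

€515.85

Two-stage DDM. Project D₁…D_6 at 0.2015, terminal growth 0.0507, discount at r = 0.088.
D_1 = 10.3810
D_2 = 12.4727
D_3 = 14.9860
D_4 = 18.0057
D_5 = 21.6338
D_6 = 25.9930
Terminal value at t=6: TV = D_7/(r−g) = 27.3108/(0.088−0.0507) = 732.1942
P₀ = 10.3810/(1+0.088)^1 + 12.4727/(1+0.088)^2 + 14.9860/(1+0.088)^3 + 18.0057/(1+0.088)^4 + 21.6338/(1+0.088)^5 + 25.9930/(1+0.088)^6 + 732.1942/(1+0.088)^6 = 515.8452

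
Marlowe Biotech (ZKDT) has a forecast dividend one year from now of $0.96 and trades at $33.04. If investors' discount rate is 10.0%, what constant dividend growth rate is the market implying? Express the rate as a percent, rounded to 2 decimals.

From P₀ = D₁/(r − g), the implied growth is g = r − D₁/P₀.
g = 0.1 − 0.96/33.04 = 0.1 − 0.02906 = 0.07094

7.09%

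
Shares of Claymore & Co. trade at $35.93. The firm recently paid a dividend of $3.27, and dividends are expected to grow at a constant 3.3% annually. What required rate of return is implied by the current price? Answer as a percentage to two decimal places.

12.70%

Rearranging the constant-growth DDM: r = D₁/P₀ + g.
D₁ = 3.27 × (1 + 0.033) = 3.3779.
r = 3.3779 / 35.93 + 0.033 = 0.09401 + 0.033 = 0.12701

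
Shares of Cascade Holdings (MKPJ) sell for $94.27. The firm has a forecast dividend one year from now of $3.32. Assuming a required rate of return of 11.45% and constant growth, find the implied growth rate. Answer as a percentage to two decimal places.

7.93%

From P₀ = D₁/(r − g), the implied growth is g = r − D₁/P₀.
g = 0.1145 − 3.32/94.27 = 0.1145 − 0.03522 = 0.07928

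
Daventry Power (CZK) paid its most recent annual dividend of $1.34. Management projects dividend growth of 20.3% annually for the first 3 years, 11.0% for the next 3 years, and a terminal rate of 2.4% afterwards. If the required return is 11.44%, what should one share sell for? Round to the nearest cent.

Three-stage DDM. Project D₁…D_6; terminal Gordon value at t=6 with g = 0.024; discount at r = 0.1144.
D_1 = 1.6120
D_2 = 1.9393
D_3 = 2.3329
D_4 = 2.5896
D_5 = 2.8744
D_6 = 3.1906
TV_6 = 3.2672/(0.1144−0.024) = 36.1412
P₀ = Σ Dₜ/(1+r)ᵗ + TV_6/(1+r)^6 = 28.5803

$28.58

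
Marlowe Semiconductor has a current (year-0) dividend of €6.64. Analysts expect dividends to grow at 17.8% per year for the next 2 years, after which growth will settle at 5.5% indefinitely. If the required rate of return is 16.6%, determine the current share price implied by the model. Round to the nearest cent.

€77.90

Two-stage DDM. Project D₁…D_2 at 0.178, terminal growth 0.055, discount at r = 0.166.
D_1 = 7.8219
D_2 = 9.2142
Terminal value at t=2: TV = D_3/(r−g) = 9.7210/(0.166−0.055) = 87.5766
P₀ = 7.8219/(1+0.166)^1 + 9.2142/(1+0.166)^2 + 87.5766/(1+0.166)^2 = 77.9013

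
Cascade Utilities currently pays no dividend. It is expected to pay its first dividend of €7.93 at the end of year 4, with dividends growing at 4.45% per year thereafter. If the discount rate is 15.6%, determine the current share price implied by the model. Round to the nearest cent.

Deferred-dividend DDM. At t=3 the remaining stream is a growing perpetuity with first payment D_4 = 7.93.
V_3 = D_4/(r−g) = 7.93/(0.156−0.0445) = 71.1211
P₀ = V_3/(1+r)^3 = 71.1211/(1+0.156)^3 = 46.0389

€46.04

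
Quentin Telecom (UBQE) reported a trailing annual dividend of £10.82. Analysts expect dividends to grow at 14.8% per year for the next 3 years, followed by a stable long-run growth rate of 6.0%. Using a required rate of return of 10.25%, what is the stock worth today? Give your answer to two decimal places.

Two-stage DDM. Project D₁…D_3 at 0.148, terminal growth 0.06, discount at r = 0.1025.
D_1 = 12.4214
D_2 = 14.2597
D_3 = 16.3702
Terminal value at t=3: TV = D_4/(r−g) = 17.3524/(0.1025−0.06) = 408.2911
P₀ = 12.4214/(1+0.1025)^1 + 14.2597/(1+0.1025)^2 + 16.3702/(1+0.1025)^3 + 408.2911/(1+0.1025)^3 = 339.8868

£339.89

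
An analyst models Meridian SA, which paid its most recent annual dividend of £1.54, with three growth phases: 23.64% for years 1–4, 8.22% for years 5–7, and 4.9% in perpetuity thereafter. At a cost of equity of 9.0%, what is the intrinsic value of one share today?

£79.90

Three-stage DDM. Project D₁…D_7; terminal Gordon value at t=7 with g = 0.049; discount at r = 0.09.
D_1 = 1.9041
D_2 = 2.3542
D_3 = 2.9107
D_4 = 3.5988
D_5 = 3.8946
D_6 = 4.2147
D_7 = 4.5612
TV_7 = 4.7847/(0.09−0.049) = 116.7000
P₀ = Σ Dₜ/(1+r)ᵗ + TV_7/(1+r)^7 = 79.9038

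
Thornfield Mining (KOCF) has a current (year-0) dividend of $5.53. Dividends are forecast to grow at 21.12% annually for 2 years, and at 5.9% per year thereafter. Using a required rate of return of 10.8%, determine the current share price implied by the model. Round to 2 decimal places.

Two-stage DDM. Project D₁…D_2 at 0.2112, terminal growth 0.059, discount at r = 0.108.
D_1 = 6.6979
D_2 = 8.1125
Terminal value at t=2: TV = D_3/(r−g) = 8.5912/(0.108−0.059) = 175.3302
P₀ = 6.6979/(1+0.108)^1 + 8.1125/(1+0.108)^2 + 175.3302/(1+0.108)^2 = 155.4693

$155.47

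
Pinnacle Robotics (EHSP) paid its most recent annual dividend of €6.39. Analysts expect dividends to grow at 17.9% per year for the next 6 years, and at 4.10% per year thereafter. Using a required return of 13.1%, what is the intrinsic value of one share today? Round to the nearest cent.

Two-stage DDM. Project D₁…D_6 at 0.179, terminal growth 0.041, discount at r = 0.131.
D_1 = 7.5338
D_2 = 8.8824
D_3 = 10.4723
D_4 = 12.3468
D_5 = 14.5569
D_6 = 17.1626
Terminal value at t=6: TV = D_7/(r−g) = 17.8663/(0.131−0.041) = 198.5144
P₀ = 7.5338/(1+0.131)^1 + 8.8824/(1+0.131)^2 + 10.4723/(1+0.131)^3 + 12.3468/(1+0.131)^4 + 14.5569/(1+0.131)^5 + 17.1626/(1+0.131)^6 + 198.5144/(1+0.131)^6 = 139.3008

€139.30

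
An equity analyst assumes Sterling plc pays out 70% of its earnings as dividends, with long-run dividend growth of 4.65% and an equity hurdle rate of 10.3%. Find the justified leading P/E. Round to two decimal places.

Justified leading P/E = b/(r−g) = 0.70/(0.103−0.0465) = 12.3894

12.39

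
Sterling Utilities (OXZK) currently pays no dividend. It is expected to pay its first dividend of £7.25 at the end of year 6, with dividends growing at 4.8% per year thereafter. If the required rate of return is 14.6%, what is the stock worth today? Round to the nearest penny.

£37.43

Deferred-dividend DDM. At t=5 the remaining stream is a growing perpetuity with first payment D_6 = 7.25.
V_5 = D_6/(r−g) = 7.25/(0.146−0.048) = 73.9796
P₀ = V_5/(1+r)^5 = 73.9796/(1+0.146)^5 = 37.4273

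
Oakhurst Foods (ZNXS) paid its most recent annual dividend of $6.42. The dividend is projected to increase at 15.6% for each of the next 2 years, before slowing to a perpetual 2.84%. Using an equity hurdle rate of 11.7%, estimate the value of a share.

Two-stage DDM. Project D₁…D_2 at 0.156, terminal growth 0.0284, discount at r = 0.117.
D_1 = 7.4215
D_2 = 8.5793
Terminal value at t=2: TV = D_3/(r−g) = 8.8229/(0.117−0.0284) = 99.5816
P₀ = 7.4215/(1+0.117)^1 + 8.5793/(1+0.117)^2 + 99.5816/(1+0.117)^2 = 93.3331

$93.33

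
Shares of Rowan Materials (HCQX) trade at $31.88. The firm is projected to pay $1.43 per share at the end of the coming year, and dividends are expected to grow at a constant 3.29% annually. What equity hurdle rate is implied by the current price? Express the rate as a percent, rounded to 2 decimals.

Rearranging the constant-growth DDM: r = D₁/P₀ + g.
r = 1.4300 / 31.88 + 0.0329 = 0.04486 + 0.0329 = 0.07776

7.78%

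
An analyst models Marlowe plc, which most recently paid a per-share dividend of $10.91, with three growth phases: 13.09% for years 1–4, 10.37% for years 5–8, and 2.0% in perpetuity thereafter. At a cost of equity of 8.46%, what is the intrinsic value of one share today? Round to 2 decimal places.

Three-stage DDM. Project D₁…D_8; terminal Gordon value at t=8 with g = 0.02; discount at r = 0.0846.
D_1 = 12.3381
D_2 = 13.9532
D_3 = 15.7796
D_4 = 17.8452
D_5 = 19.6958
D_6 = 21.7382
D_7 = 23.9925
D_8 = 26.4805
TV_8 = 27.0101/(0.0846−0.02) = 418.1127
P₀ = Σ Dₜ/(1+r)ᵗ + TV_8/(1+r)^8 = 320.7359

$320.74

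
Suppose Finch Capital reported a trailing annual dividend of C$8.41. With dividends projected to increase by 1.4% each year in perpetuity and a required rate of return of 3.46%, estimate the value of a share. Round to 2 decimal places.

C$413.97

Gordon growth model: P₀ = D₁/(r − g). D₁ = 8.41 × (1 + 0.014) = 8.5277.
P₀ = 8.5277 / (0.0346 − 0.014) = 8.5277 / 0.0206 = 413.9680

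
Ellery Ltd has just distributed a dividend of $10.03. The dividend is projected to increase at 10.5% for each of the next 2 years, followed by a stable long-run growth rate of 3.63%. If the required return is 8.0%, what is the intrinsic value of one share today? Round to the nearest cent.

$269.75

Two-stage DDM. Project D₁…D_2 at 0.105, terminal growth 0.0363, discount at r = 0.08.
D_1 = 11.0831
D_2 = 12.2469
Terminal value at t=2: TV = D_3/(r−g) = 12.6914/(0.08−0.0363) = 290.4220
P₀ = 11.0831/(1+0.08)^1 + 12.2469/(1+0.08)^2 + 290.4220/(1+0.08)^2 = 269.7520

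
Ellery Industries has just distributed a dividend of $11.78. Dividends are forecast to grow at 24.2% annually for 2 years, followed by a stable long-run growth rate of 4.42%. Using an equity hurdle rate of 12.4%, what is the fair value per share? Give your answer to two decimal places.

$215.61

Two-stage DDM. Project D₁…D_2 at 0.242, terminal growth 0.0442, discount at r = 0.124.
D_1 = 14.6308
D_2 = 18.1714
Terminal value at t=2: TV = D_3/(r−g) = 18.9746/(0.124−0.0442) = 237.7767
P₀ = 14.6308/(1+0.124)^1 + 18.1714/(1+0.124)^2 + 237.7767/(1+0.124)^2 = 215.6073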